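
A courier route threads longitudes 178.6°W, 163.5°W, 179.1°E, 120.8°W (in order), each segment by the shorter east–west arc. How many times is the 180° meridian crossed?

Leg 1: -178.6° → -163.5°, shortest Δλ = 15.1° (east) — does not cross 180°.
Leg 2: -163.5° → +179.1°, shortest Δλ = -17.4° (west) — crosses 180°.
Leg 3: +179.1° → -120.8°, shortest Δλ = 60.1° (east) — crosses 180°.
Total crossings: 2.

2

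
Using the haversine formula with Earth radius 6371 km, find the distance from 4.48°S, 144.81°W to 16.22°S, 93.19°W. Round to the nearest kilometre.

5778 km

Δλ = -93.19 − -144.81 = 51.62°.
Δφ = -16.22 − -4.48 = -11.74°.
a = sin²(Δφ/2) + cos φ₁ · cos φ₂ · sin²(Δλ/2) = 0.191921.
c = 2·atan2(√a, √(1−a)) = 0.90694 rad → d = 6371·c ≈ 5778.12 km.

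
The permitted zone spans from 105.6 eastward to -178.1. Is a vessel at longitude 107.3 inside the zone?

Band width going east from +105.6° to -178.1°: ((-178.1 − 105.6) mod 360) = 76.3°.
Offset of +107.3° east of the west edge: ((107.3 − 105.6) mod 360) = 1.7°.
1.7° ≤ 76.3° ⇒ inside.

Yes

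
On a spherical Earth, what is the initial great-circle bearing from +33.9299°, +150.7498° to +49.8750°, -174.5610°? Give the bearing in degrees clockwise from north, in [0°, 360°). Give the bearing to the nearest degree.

Δλ = -174.5610 − 150.7498 = -325.3108°; wrapped into (−180°, 180°]: 34.6892°.
θ = atan2( sin Δλ · cos φ₂ , cos φ₁ · sin φ₂ − sin φ₁ · cos φ₂ · cos Δλ )
  = atan2(0.36678, 0.33866) = 47.283° → normalised to [0°, 360°): 47.283°.

47°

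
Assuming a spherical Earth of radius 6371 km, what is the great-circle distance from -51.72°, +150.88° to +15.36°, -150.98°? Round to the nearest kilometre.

9322 km

Δλ = -150.98 − 150.88 = -301.86°; wrapped into (−180°, 180°]: 58.14°.
Δφ = 15.36 − -51.72 = 67.08°.
a = sin²(Δφ/2) + cos φ₁ · cos φ₂ · sin²(Δλ/2) = 0.446304.
c = 2·atan2(√a, √(1−a)) = 1.46320 rad → d = 6371·c ≈ 9322.03 km.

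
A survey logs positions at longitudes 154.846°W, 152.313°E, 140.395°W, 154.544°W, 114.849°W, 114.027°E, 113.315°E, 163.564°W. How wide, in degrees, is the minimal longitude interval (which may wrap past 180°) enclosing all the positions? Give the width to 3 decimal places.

Sort the longitudes: -163.564°, -154.846°, -154.544°, -140.395°, -114.849°, +113.315°, +114.027°, +152.313°.
Eastward gaps between consecutive values (wrapping around): 8.718°, 0.302°, 14.149°, 25.546°, 228.164°, 0.712°, 38.286°, 44.123°.
Largest gap = 228.164° ⇒ minimal covering band is its complement: 360° − 228.164° = 131.836°.
Band runs from +113.315° eastward to -114.849°, crossing the antimeridian.

131.836°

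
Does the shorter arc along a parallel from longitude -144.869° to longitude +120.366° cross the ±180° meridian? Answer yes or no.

Yes

Naïve |120.366 − -144.869| = 265.235° > 180°, so the shorter arc goes the other way round — across 180°.
Signed shortest Δλ = ((120.366 − -144.869 + 180) mod 360) − 180 = -94.765°.
Going west by 94.765° from -144.869° passes through 180° before reaching +120.366°.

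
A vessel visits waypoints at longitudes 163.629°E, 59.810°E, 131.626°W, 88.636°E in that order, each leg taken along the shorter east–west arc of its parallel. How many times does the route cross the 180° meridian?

Leg 1: +163.629° → +59.810°, shortest Δλ = -103.819° (west) — does not cross 180°.
Leg 2: +59.810° → -131.626°, shortest Δλ = 168.564° (east) — crosses 180°.
Leg 3: -131.626° → +88.636°, shortest Δλ = -139.738° (west) — crosses 180°.
Total crossings: 2.

2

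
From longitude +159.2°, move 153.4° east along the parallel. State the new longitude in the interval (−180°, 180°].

Start at +159.2°; shift +153.4° → +312.6°.
+312.6° lies outside (−180°, 180°]; subtract 360° → -47.4°.

-47.4°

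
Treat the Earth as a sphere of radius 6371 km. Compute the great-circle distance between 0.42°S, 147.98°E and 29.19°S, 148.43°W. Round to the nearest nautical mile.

Δλ = -148.43 − 147.98 = -296.41°; wrapped into (−180°, 180°]: 63.59°.
Δφ = -29.19 − -0.42 = -28.77°.
a = sin²(Δφ/2) + cos φ₁ · cos φ₂ · sin²(Δλ/2) = 0.304065.
c = 2·atan2(√a, √(1−a)) = 1.16813 rad → d = 6371·c ≈ 7442.17 km ≈ 4018.45 nmi.

4018 nmi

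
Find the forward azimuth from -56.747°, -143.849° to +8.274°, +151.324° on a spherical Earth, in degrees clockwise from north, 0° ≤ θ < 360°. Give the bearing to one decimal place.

Δλ = 151.324 − -143.849 = 295.173°; wrapped into (−180°, 180°]: -64.827°.
θ = atan2( sin Δλ · cos φ₂ , cos φ₁ · sin φ₂ − sin φ₁ · cos φ₂ · cos Δλ )
  = atan2(-0.89561, 0.43091) = -64.306° → normalised to [0°, 360°): 295.694°.

295.7°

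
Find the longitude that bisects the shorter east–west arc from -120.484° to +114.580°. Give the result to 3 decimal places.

+177.048°

Signed shortest Δλ from -120.484° to +114.580° is -124.936°.
Midpoint longitude = -120.484° + (-124.936°)/2 = -120.484° − 62.468° = -182.952°.
Normalise into (−180°, 180°]: +177.048°.
(The naïve average (-120.484 + +114.580)/2 = -2.952° is on the wrong side of the globe.)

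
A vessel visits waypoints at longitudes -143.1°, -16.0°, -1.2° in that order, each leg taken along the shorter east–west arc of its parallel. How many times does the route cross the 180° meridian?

0

Leg 1: -143.1° → -16.0°, shortest Δλ = 127.1° (east) — does not cross 180°.
Leg 2: -16.0° → -1.2°, shortest Δλ = 14.8° (east) — does not cross 180°.
Total crossings: 0.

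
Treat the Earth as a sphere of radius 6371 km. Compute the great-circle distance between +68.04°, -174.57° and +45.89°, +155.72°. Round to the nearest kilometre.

2989 km

Δλ = 155.72 − -174.57 = 330.29°; wrapped into (−180°, 180°]: -29.71°.
Δφ = 45.89 − 68.04 = -22.15°.
a = sin²(Δφ/2) + cos φ₁ · cos φ₂ · sin²(Δλ/2) = 0.054008.
c = 2·atan2(√a, √(1−a)) = 0.46908 rad → d = 6371·c ≈ 2988.52 km.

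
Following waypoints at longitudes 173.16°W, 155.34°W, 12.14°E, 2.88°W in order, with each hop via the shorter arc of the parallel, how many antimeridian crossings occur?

0

Leg 1: -173.16° → -155.34°, shortest Δλ = 17.82° (east) — does not cross 180°.
Leg 2: -155.34° → +12.14°, shortest Δλ = 167.48° (east) — does not cross 180°.
Leg 3: +12.14° → -2.88°, shortest Δλ = -15.02° (west) — does not cross 180°.
Total crossings: 0.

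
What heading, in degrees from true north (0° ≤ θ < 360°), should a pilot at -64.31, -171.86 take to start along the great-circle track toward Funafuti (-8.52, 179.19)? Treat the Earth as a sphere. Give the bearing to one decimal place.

Δλ = 179.19 − -171.86 = 351.05°; wrapped into (−180°, 180°]: -8.95°.
θ = atan2( sin Δλ · cos φ₂ , cos φ₁ · sin φ₂ − sin φ₁ · cos φ₂ · cos Δλ )
  = atan2(-0.15386, 0.81613) = -10.676° → normalised to [0°, 360°): 349.324°.

349.3°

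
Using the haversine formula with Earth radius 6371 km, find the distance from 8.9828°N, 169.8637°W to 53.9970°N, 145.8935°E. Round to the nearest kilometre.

6356 km

Δλ = 145.8935 − -169.8637 = 315.7572°; wrapped into (−180°, 180°]: -44.2428°.
Δφ = 53.9970 − 8.9828 = 45.0142°.
a = sin²(Δφ/2) + cos φ₁ · cos φ₂ · sin²(Δλ/2) = 0.228869.
c = 2·atan2(√a, √(1−a)) = 0.99767 rad → d = 6371·c ≈ 6356.15 km.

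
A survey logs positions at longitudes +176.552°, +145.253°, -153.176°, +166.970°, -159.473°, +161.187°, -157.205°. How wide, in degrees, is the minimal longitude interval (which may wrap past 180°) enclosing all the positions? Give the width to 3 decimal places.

61.571°

Sort the longitudes: -159.473°, -157.205°, -153.176°, +145.253°, +161.187°, +166.970°, +176.552°.
Eastward gaps between consecutive values (wrapping around): 2.268°, 4.029°, 298.429°, 15.934°, 5.783°, 9.582°, 23.975°.
Largest gap = 298.429° ⇒ minimal covering band is its complement: 360° − 298.429° = 61.571°.
Band runs from +145.253° eastward to -153.176°, crossing the antimeridian.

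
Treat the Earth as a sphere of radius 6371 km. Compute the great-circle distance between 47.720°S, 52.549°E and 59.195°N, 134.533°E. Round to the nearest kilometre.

14008 km

Δλ = 134.533 − 52.549 = 81.984°.
Δφ = 59.195 − -47.720 = 106.915°.
a = sin²(Δφ/2) + cos φ₁ · cos φ₂ · sin²(Δλ/2) = 0.793719.
c = 2·atan2(√a, √(1−a)) = 2.19869 rad → d = 6371·c ≈ 14007.82 km.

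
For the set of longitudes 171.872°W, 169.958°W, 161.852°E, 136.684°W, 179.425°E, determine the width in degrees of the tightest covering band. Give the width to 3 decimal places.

61.464°

Sort the longitudes: -171.872°, -169.958°, -136.684°, +161.852°, +179.425°.
Eastward gaps between consecutive values (wrapping around): 1.914°, 33.274°, 298.536°, 17.573°, 8.703°.
Largest gap = 298.536° ⇒ minimal covering band is its complement: 360° − 298.536° = 61.464°.
Band runs from +161.852° eastward to -136.684°, crossing the antimeridian.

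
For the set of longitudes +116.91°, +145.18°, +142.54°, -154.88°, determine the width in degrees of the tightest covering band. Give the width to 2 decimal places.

88.21°

Sort the longitudes: -154.88°, +116.91°, +142.54°, +145.18°.
Eastward gaps between consecutive values (wrapping around): 271.79°, 25.63°, 2.64°, 59.94°.
Largest gap = 271.79° ⇒ minimal covering band is its complement: 360° − 271.79° = 88.21°.
Band runs from +116.91° eastward to -154.88°, crossing the antimeridian.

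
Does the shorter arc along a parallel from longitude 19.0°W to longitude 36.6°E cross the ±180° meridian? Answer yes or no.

No

Signed shortest Δλ = ((36.6 − -19.0 + 180) mod 360) − 180 = 55.6°.
Going east by 55.6° from -19.0° reaches +36.6° without touching 180°.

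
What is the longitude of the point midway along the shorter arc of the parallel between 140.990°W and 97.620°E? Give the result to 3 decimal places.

Signed shortest Δλ from -140.990° to +97.620° is -121.390°.
Midpoint longitude = -140.990° + (-121.390°)/2 = -140.990° − 60.695° = -201.685°.
Normalise into (−180°, 180°]: +158.315°.
(The naïve average (-140.990 + +97.620)/2 = -21.685° is on the wrong side of the globe.)

158.315°E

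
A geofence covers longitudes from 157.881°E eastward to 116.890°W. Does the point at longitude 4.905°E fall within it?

Band width going east from +157.881° to -116.890°: ((-116.890 − 157.881) mod 360) = 85.229°.
Offset of +4.905° east of the west edge: ((4.905 − 157.881) mod 360) = 207.024°.
207.024° > 85.229° ⇒ outside.

No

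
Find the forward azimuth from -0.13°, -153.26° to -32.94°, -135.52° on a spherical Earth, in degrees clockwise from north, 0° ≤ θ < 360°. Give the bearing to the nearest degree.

Δλ = -135.52 − -153.26 = 17.74°.
θ = atan2( sin Δλ · cos φ₂ , cos φ₁ · sin φ₂ − sin φ₁ · cos φ₂ · cos Δλ )
  = atan2(0.25571, -0.54195) = 154.740° → normalised to [0°, 360°): 154.740°.

155°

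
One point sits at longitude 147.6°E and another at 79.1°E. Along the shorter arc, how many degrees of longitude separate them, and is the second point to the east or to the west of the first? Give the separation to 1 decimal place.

68.5° west

Raw difference: 79.1 − 147.6 = -68.5°.
Normalise into (−180°, 180°]: -68.5° stays -68.5°.
Negative ⇒ the second point lies to the west; separation 68.5°.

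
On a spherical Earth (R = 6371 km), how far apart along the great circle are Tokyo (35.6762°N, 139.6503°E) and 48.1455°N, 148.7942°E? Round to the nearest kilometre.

1577 km

Δλ = 148.7942 − 139.6503 = 9.1439°.
Δφ = 48.1455 − 35.6762 = 12.4693°.
a = sin²(Δφ/2) + cos φ₁ · cos φ₂ · sin²(Δλ/2) = 0.015238.
c = 2·atan2(√a, √(1−a)) = 0.24752 rad → d = 6371·c ≈ 1576.92 km.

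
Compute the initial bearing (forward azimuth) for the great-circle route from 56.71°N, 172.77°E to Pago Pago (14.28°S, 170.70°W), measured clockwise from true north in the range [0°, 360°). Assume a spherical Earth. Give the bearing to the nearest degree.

163°

Δλ = -170.70 − 172.77 = -343.47°; wrapped into (−180°, 180°]: 16.53°.
θ = atan2( sin Δλ · cos φ₂ , cos φ₁ · sin φ₂ − sin φ₁ · cos φ₂ · cos Δλ )
  = atan2(0.27573, -0.91198) = 163.178° → normalised to [0°, 360°): 163.178°.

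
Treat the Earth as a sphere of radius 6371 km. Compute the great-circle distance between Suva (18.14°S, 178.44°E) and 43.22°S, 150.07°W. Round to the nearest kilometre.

4060 km

Δλ = -150.07 − 178.44 = -328.51°; wrapped into (−180°, 180°]: 31.49°.
Δφ = -43.22 − -18.14 = -25.08°.
a = sin²(Δφ/2) + cos φ₁ · cos φ₂ · sin²(Δλ/2) = 0.098134.
c = 2·atan2(√a, √(1−a)) = 0.63726 rad → d = 6371·c ≈ 4059.96 km.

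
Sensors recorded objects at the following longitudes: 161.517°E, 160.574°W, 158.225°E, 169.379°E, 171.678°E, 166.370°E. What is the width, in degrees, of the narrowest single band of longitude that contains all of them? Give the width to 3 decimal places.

Sort the longitudes: -160.574°, +158.225°, +161.517°, +166.370°, +169.379°, +171.678°.
Eastward gaps between consecutive values (wrapping around): 318.799°, 3.292°, 4.853°, 3.009°, 2.299°, 27.748°.
Largest gap = 318.799° ⇒ minimal covering band is its complement: 360° − 318.799° = 41.201°.
Band runs from +158.225° eastward to -160.574°, crossing the antimeridian.

41.201°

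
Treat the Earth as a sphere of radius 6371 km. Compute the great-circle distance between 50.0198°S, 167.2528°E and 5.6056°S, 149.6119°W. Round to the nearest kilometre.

6362 km

Δλ = -149.6119 − 167.2528 = -316.8647°; wrapped into (−180°, 180°]: 43.1353°.
Δφ = -5.6056 − -50.0198 = 44.4142°.
a = sin²(Δφ/2) + cos φ₁ · cos φ₂ · sin²(Δλ/2) = 0.229259.
c = 2·atan2(√a, √(1−a)) = 0.99860 rad → d = 6371·c ≈ 6362.06 km.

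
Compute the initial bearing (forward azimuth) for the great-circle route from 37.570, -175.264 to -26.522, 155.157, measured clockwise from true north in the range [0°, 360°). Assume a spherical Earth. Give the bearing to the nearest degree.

Δλ = 155.157 − -175.264 = 330.421°; wrapped into (−180°, 180°]: -29.579°.
θ = atan2( sin Δλ · cos φ₂ , cos φ₁ · sin φ₂ − sin φ₁ · cos φ₂ · cos Δλ )
  = atan2(-0.44168, -0.82840) = -151.935° → normalised to [0°, 360°): 208.065°.

208°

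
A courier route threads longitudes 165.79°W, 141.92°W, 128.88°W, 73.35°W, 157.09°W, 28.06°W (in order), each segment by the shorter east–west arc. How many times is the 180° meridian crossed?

Leg 1: -165.79° → -141.92°, shortest Δλ = 23.87° (east) — does not cross 180°.
Leg 2: -141.92° → -128.88°, shortest Δλ = 13.04° (east) — does not cross 180°.
Leg 3: -128.88° → -73.35°, shortest Δλ = 55.53° (east) — does not cross 180°.
Leg 4: -73.35° → -157.09°, shortest Δλ = -83.74° (west) — does not cross 180°.
Leg 5: -157.09° → -28.06°, shortest Δλ = 129.03° (east) — does not cross 180°.
Total crossings: 0.

0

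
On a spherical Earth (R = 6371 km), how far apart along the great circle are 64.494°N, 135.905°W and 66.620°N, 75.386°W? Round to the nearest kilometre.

Δλ = -75.386 − -135.905 = 60.519°.
Δφ = 66.620 − 64.494 = 2.126°.
a = sin²(Δφ/2) + cos φ₁ · cos φ₂ · sin²(Δλ/2) = 0.043735.
c = 2·atan2(√a, √(1−a)) = 0.42137 rad → d = 6371·c ≈ 2684.55 km.

2685 km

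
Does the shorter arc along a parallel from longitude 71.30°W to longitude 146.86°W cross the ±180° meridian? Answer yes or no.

Signed shortest Δλ = ((-146.86 − -71.30 + 180) mod 360) − 180 = -75.56°.
Going west by 75.56° from -71.30° reaches -146.86° without touching 180°.

No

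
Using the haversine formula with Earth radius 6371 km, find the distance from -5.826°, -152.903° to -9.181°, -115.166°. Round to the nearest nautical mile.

Δλ = -115.166 − -152.903 = 37.737°.
Δφ = -9.181 − -5.826 = -3.355°.
a = sin²(Δφ/2) + cos φ₁ · cos φ₂ · sin²(Δλ/2) = 0.103570.
c = 2·atan2(√a, √(1−a)) = 0.65531 rad → d = 6371·c ≈ 4174.96 km ≈ 2254.30 nmi.

2254 nmi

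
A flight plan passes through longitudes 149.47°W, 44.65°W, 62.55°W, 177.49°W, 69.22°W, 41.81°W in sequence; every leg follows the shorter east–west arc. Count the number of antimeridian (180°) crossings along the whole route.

0

Leg 1: -149.47° → -44.65°, shortest Δλ = 104.82° (east) — does not cross 180°.
Leg 2: -44.65° → -62.55°, shortest Δλ = -17.9° (west) — does not cross 180°.
Leg 3: -62.55° → -177.49°, shortest Δλ = -114.94° (west) — does not cross 180°.
Leg 4: -177.49° → -69.22°, shortest Δλ = 108.27° (east) — does not cross 180°.
Leg 5: -69.22° → -41.81°, shortest Δλ = 27.41° (east) — does not cross 180°.
Total crossings: 0.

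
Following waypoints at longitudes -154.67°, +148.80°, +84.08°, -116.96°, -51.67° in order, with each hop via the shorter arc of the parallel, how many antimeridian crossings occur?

Leg 1: -154.67° → +148.80°, shortest Δλ = -56.53° (west) — crosses 180°.
Leg 2: +148.80° → +84.08°, shortest Δλ = -64.72° (west) — does not cross 180°.
Leg 3: +84.08° → -116.96°, shortest Δλ = 158.96° (east) — crosses 180°.
Leg 4: -116.96° → -51.67°, shortest Δλ = 65.29° (east) — does not cross 180°.
Total crossings: 2.

2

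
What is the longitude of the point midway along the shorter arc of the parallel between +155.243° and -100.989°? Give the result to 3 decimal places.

Signed shortest Δλ from +155.243° to -100.989° is +103.768°.
Midpoint longitude = +155.243° + (+103.768°)/2 = +155.243° + 51.884° = +207.127°.
Normalise into (−180°, 180°]: -152.873°.
(The naïve average (+155.243 + -100.989)/2 = 27.127° is on the wrong side of the globe.)

-152.873°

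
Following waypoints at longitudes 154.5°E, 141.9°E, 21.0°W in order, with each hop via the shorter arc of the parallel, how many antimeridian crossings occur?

Leg 1: +154.5° → +141.9°, shortest Δλ = -12.6° (west) — does not cross 180°.
Leg 2: +141.9° → -21.0°, shortest Δλ = -162.9° (west) — does not cross 180°.
Total crossings: 0.

0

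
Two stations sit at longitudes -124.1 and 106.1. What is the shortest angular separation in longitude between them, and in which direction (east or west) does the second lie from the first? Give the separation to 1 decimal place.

Raw difference: 106.1 − -124.1 = 230.2°.
Normalise into (−180°, 180°]: 230.2° − 360° = -129.8°.
Negative ⇒ the second point lies to the west; separation 129.8°.

129.8° west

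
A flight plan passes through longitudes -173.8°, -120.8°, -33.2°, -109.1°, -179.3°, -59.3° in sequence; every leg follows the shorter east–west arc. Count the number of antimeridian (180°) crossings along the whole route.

Leg 1: -173.8° → -120.8°, shortest Δλ = 53.0° (east) — does not cross 180°.
Leg 2: -120.8° → -33.2°, shortest Δλ = 87.6° (east) — does not cross 180°.
Leg 3: -33.2° → -109.1°, shortest Δλ = -75.9° (west) — does not cross 180°.
Leg 4: -109.1° → -179.3°, shortest Δλ = -70.2° (west) — does not cross 180°.
Leg 5: -179.3° → -59.3°, shortest Δλ = 120.0° (east) — does not cross 180°.
Total crossings: 0.

0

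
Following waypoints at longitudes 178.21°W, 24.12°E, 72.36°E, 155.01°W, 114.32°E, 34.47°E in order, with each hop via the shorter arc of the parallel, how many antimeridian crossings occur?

3

Leg 1: -178.21° → +24.12°, shortest Δλ = -157.67° (west) — crosses 180°.
Leg 2: +24.12° → +72.36°, shortest Δλ = 48.24° (east) — does not cross 180°.
Leg 3: +72.36° → -155.01°, shortest Δλ = 132.63° (east) — crosses 180°.
Leg 4: -155.01° → +114.32°, shortest Δλ = -90.67° (west) — crosses 180°.
Leg 5: +114.32° → +34.47°, shortest Δλ = -79.85° (west) — does not cross 180°.
Total crossings: 3.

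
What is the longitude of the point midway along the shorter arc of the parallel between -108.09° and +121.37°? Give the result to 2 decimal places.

-173.36°

Signed shortest Δλ from -108.09° to +121.37° is -130.54°.
Midpoint longitude = -108.09° + (-130.54°)/2 = -108.09° − 65.27° = -173.36°.
(The naïve average (-108.09 + +121.37)/2 = 6.64° is on the wrong side of the globe.)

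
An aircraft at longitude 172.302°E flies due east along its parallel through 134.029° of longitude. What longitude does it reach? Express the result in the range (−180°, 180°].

53.669°W

Start at +172.302°; shift +134.029° → +306.331°.
+306.331° lies outside (−180°, 180°]; subtract 360° → -53.669°.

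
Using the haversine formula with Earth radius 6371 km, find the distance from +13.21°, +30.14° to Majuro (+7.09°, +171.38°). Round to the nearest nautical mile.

Δλ = 171.38 − 30.14 = 141.24°.
Δφ = 7.09 − 13.21 = -6.12°.
a = sin²(Δφ/2) + cos φ₁ · cos φ₂ · sin²(Δλ/2) = 0.862565.
c = 2·atan2(√a, √(1−a)) = 2.38202 rad → d = 6371·c ≈ 15175.85 km ≈ 8194.31 nmi.

8194 nmi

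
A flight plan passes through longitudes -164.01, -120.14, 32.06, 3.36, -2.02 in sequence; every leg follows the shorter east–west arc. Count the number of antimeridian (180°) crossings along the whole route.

0

Leg 1: -164.01° → -120.14°, shortest Δλ = 43.87° (east) — does not cross 180°.
Leg 2: -120.14° → +32.06°, shortest Δλ = 152.2° (east) — does not cross 180°.
Leg 3: +32.06° → +3.36°, shortest Δλ = -28.7° (west) — does not cross 180°.
Leg 4: +3.36° → -2.02°, shortest Δλ = -5.38° (west) — does not cross 180°.
Total crossings: 0.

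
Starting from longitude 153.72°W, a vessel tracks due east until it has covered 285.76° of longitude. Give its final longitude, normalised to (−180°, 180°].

132.04°E

Start at -153.72°; shift +285.76° → +132.04°.
+132.04° already lies in (−180°, 180°].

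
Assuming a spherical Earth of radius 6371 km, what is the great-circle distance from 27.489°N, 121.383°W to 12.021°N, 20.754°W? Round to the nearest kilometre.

Δλ = -20.754 − -121.383 = 100.629°.
Δφ = 12.021 − 27.489 = -15.468°.
a = sin²(Δφ/2) + cos φ₁ · cos φ₂ · sin²(Δλ/2) = 0.531952.
c = 2·atan2(√a, √(1−a)) = 1.63474 rad → d = 6371·c ≈ 10414.95 km.

10415 km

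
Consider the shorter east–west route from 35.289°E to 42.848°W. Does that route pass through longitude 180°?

No

Signed shortest Δλ = ((-42.848 − 35.289 + 180) mod 360) − 180 = -78.137°.
Going west by 78.137° from +35.289° reaches -42.848° without touching 180°.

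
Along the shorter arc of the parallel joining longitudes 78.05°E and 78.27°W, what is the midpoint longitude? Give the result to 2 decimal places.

0.11°W

Signed shortest Δλ from +78.05° to -78.27° is -156.32°.
Midpoint longitude = +78.05° + (-156.32°)/2 = +78.05° − 78.16° = -0.11°.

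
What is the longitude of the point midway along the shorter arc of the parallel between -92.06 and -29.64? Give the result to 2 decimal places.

-60.85°

Signed shortest Δλ from -92.06° to -29.64° is +62.42°.
Midpoint longitude = -92.06° + (+62.42°)/2 = -92.06° + 31.21° = -60.85°.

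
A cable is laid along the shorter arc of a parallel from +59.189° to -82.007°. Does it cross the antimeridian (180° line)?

Signed shortest Δλ = ((-82.007 − 59.189 + 180) mod 360) − 180 = -141.196°.
Going west by 141.196° from +59.189° reaches -82.007° without touching 180°.

No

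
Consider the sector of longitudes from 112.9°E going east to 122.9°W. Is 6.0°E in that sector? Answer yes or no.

Band width going east from +112.9° to -122.9°: ((-122.9 − 112.9) mod 360) = 124.2°.
Offset of +6.0° east of the west edge: ((6.0 − 112.9) mod 360) = 253.1°.
253.1° > 124.2° ⇒ outside.

No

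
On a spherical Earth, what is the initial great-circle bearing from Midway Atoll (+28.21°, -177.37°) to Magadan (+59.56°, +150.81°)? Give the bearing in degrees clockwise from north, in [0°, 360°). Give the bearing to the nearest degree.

Δλ = 150.81 − -177.37 = 328.18°; wrapped into (−180°, 180°]: -31.82°.
θ = atan2( sin Δλ · cos φ₂ , cos φ₁ · sin φ₂ − sin φ₁ · cos φ₂ · cos Δλ )
  = atan2(-0.26712, 0.55626) = -25.651° → normalised to [0°, 360°): 334.349°.

334°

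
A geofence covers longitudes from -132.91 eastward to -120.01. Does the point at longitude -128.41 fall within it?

Yes

Band width going east from -132.91° to -120.01°: ((-120.01 − -132.91) mod 360) = 12.90°.
Offset of -128.41° east of the west edge: ((-128.41 − -132.91) mod 360) = 4.50°.
4.50° ≤ 12.90° ⇒ inside.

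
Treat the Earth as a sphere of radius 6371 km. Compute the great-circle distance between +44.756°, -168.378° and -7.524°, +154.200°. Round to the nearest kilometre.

6913 km

Δλ = 154.200 − -168.378 = 322.578°; wrapped into (−180°, 180°]: -37.422°.
Δφ = -7.524 − 44.756 = -52.280°.
a = sin²(Δφ/2) + cos φ₁ · cos φ₂ · sin²(Δλ/2) = 0.266546.
c = 2·atan2(√a, √(1−a)) = 1.08501 rad → d = 6371·c ≈ 6912.57 km.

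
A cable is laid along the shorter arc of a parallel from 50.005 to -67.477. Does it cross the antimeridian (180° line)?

Signed shortest Δλ = ((-67.477 − 50.005 + 180) mod 360) − 180 = -117.482°.
Going west by 117.482° from +50.005° reaches -67.477° without touching 180°.

No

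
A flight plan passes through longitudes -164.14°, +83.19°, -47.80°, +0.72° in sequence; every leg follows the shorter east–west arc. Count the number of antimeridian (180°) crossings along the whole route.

1

Leg 1: -164.14° → +83.19°, shortest Δλ = -112.67° (west) — crosses 180°.
Leg 2: +83.19° → -47.80°, shortest Δλ = -130.99° (west) — does not cross 180°.
Leg 3: -47.80° → +0.72°, shortest Δλ = 48.52° (east) — does not cross 180°.
Total crossings: 1.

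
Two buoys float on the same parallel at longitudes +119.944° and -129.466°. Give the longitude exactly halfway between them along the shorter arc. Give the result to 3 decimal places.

Signed shortest Δλ from +119.944° to -129.466° is +110.590°.
Midpoint longitude = +119.944° + (+110.590°)/2 = +119.944° + 55.295° = +175.239°.
(The naïve average (+119.944 + -129.466)/2 = -4.761° is on the wrong side of the globe.)

+175.239°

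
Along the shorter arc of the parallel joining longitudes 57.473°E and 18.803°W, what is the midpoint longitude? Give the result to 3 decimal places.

19.335°E

Signed shortest Δλ from +57.473° to -18.803° is -76.276°.
Midpoint longitude = +57.473° + (-76.276°)/2 = +57.473° − 38.138° = +19.335°.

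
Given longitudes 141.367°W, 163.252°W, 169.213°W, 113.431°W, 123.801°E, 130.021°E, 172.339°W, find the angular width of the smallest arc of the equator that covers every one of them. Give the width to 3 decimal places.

122.768°

Sort the longitudes: -172.339°, -169.213°, -163.252°, -141.367°, -113.431°, +123.801°, +130.021°.
Eastward gaps between consecutive values (wrapping around): 3.126°, 5.961°, 21.885°, 27.936°, 237.232°, 6.220°, 57.640°.
Largest gap = 237.232° ⇒ minimal covering band is its complement: 360° − 237.232° = 122.768°.
Band runs from +123.801° eastward to -113.431°, crossing the antimeridian.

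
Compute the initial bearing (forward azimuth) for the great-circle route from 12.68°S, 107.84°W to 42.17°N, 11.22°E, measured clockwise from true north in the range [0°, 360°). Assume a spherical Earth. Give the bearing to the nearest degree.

48°

Δλ = 11.22 − -107.84 = 119.06°.
θ = atan2( sin Δλ · cos φ₂ , cos φ₁ · sin φ₂ − sin φ₁ · cos φ₂ · cos Δλ )
  = atan2(0.64785, 0.57594) = 48.363° → normalised to [0°, 360°): 48.363°.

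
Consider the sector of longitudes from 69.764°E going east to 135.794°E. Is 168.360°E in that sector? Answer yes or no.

Band width going east from +69.764° to +135.794°: ((135.794 − 69.764) mod 360) = 66.030°.
Offset of +168.360° east of the west edge: ((168.360 − 69.764) mod 360) = 98.596°.
98.596° > 66.030° ⇒ outside.

No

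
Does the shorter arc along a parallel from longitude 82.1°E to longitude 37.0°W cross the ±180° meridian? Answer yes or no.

Signed shortest Δλ = ((-37.0 − 82.1 + 180) mod 360) − 180 = -119.1°.
Going west by 119.1° from +82.1° reaches -37.0° without touching 180°.

No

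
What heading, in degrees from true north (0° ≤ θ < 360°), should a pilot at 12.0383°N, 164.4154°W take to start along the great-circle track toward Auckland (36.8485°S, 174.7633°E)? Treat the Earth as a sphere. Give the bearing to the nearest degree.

201°

Δλ = 174.7633 − -164.4154 = 339.1787°; wrapped into (−180°, 180°]: -20.8213°.
θ = atan2( sin Δλ · cos φ₂ , cos φ₁ · sin φ₂ − sin φ₁ · cos φ₂ · cos Δλ )
  = atan2(-0.28444, -0.74251) = -159.039° → normalised to [0°, 360°): 200.961°.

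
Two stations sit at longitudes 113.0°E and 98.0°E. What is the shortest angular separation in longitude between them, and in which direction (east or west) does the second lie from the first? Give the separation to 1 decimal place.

Raw difference: 98.0 − 113.0 = -15.0°.
Normalise into (−180°, 180°]: -15.0° stays -15.0°.
Negative ⇒ the second point lies to the west; separation 15.0°.

15.0° west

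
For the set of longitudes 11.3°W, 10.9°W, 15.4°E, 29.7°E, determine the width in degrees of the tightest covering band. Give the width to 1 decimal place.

41.0°

Sort the longitudes: -11.3°, -10.9°, +15.4°, +29.7°.
Eastward gaps between consecutive values (wrapping around): 0.4°, 26.3°, 14.3°, 319.0°.
Largest gap = 319.0° ⇒ minimal covering band is its complement: 360° − 319.0° = 41.0°.
Band runs from -11.3° eastward to +29.7°.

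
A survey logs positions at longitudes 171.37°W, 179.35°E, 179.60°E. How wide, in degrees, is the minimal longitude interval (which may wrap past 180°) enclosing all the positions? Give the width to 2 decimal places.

9.28°

Sort the longitudes: -171.37°, +179.35°, +179.60°.
Eastward gaps between consecutive values (wrapping around): 350.72°, 0.25°, 9.03°.
Largest gap = 350.72° ⇒ minimal covering band is its complement: 360° − 350.72° = 9.28°.
Band runs from +179.35° eastward to -171.37°, crossing the antimeridian.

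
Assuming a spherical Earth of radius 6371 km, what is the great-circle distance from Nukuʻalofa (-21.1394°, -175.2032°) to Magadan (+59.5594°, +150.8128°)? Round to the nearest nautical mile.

Δλ = 150.8128 − -175.2032 = 326.0160°; wrapped into (−180°, 180°]: -33.9840°.
Δφ = 59.5594 − -21.1394 = 80.6988°.
a = sin²(Δφ/2) + cos φ₁ · cos φ₂ · sin²(Δλ/2) = 0.459545.
c = 2·atan2(√a, √(1−a)) = 1.48980 rad → d = 6371·c ≈ 9491.50 km ≈ 5125.00 nmi.

5125 nmi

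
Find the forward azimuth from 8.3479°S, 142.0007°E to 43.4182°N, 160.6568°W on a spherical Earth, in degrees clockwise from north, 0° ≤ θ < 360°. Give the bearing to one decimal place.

39.7°

Δλ = -160.6568 − 142.0007 = -302.6575°; wrapped into (−180°, 180°]: 57.3425°.
θ = atan2( sin Δλ · cos φ₂ , cos φ₁ · sin φ₂ − sin φ₁ · cos φ₂ · cos Δλ )
  = atan2(0.61153, 0.73694) = 39.687° → normalised to [0°, 360°): 39.687°.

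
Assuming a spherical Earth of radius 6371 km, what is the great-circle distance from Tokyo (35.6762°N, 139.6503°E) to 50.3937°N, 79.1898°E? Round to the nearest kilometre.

5026 km

Δλ = 79.1898 − 139.6503 = -60.4605°.
Δφ = 50.3937 − 35.6762 = 14.7175°.
a = sin²(Δφ/2) + cos φ₁ · cos φ₂ · sin²(Δλ/2) = 0.147678.
c = 2·atan2(√a, √(1−a)) = 0.78887 rad → d = 6371·c ≈ 5025.91 km.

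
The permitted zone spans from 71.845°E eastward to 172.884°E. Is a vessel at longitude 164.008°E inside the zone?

Yes

Band width going east from +71.845° to +172.884°: ((172.884 − 71.845) mod 360) = 101.039°.
Offset of +164.008° east of the west edge: ((164.008 − 71.845) mod 360) = 92.163°.
92.163° ≤ 101.039° ⇒ inside.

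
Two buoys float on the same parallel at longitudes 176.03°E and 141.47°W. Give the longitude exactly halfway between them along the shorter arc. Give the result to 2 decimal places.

Signed shortest Δλ from +176.03° to -141.47° is +42.50°.
Midpoint longitude = +176.03° + (+42.50°)/2 = +176.03° + 21.25° = +197.28°.
Normalise into (−180°, 180°]: -162.72°.
(The naïve average (+176.03 + -141.47)/2 = 17.28° is on the wrong side of the globe.)

162.72°W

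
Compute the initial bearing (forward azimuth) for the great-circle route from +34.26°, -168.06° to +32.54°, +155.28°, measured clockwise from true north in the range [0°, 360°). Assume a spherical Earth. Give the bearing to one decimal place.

Δλ = 155.28 − -168.06 = 323.34°; wrapped into (−180°, 180°]: -36.66°.
θ = atan2( sin Δλ · cos φ₂ , cos φ₁ · sin φ₂ − sin φ₁ · cos φ₂ · cos Δλ )
  = atan2(-0.50334, 0.06386) = -82.769° → normalised to [0°, 360°): 277.231°.

277.2°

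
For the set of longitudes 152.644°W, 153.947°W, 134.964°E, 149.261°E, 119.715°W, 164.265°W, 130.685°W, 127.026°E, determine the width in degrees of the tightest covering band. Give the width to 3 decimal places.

113.259°

Sort the longitudes: -164.265°, -153.947°, -152.644°, -130.685°, -119.715°, +127.026°, +134.964°, +149.261°.
Eastward gaps between consecutive values (wrapping around): 10.318°, 1.303°, 21.959°, 10.970°, 246.741°, 7.938°, 14.297°, 46.474°.
Largest gap = 246.741° ⇒ minimal covering band is its complement: 360° − 246.741° = 113.259°.
Band runs from +127.026° eastward to -119.715°, crossing the antimeridian.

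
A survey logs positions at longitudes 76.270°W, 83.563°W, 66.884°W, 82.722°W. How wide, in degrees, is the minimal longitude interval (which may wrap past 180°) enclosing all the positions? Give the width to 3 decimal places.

16.679°

Sort the longitudes: -83.563°, -82.722°, -76.270°, -66.884°.
Eastward gaps between consecutive values (wrapping around): 0.841°, 6.452°, 9.386°, 343.321°.
Largest gap = 343.321° ⇒ minimal covering band is its complement: 360° − 343.321° = 16.679°.
Band runs from -83.563° eastward to -66.884°.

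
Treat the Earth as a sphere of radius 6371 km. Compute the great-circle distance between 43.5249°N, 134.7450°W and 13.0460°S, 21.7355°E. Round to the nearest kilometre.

15949 km

Δλ = 21.7355 − -134.7450 = 156.4805°.
Δφ = -13.0460 − 43.5249 = -56.5709°.
a = sin²(Δφ/2) + cos φ₁ · cos φ₂ · sin²(Δλ/2) = 0.901567.
c = 2·atan2(√a, √(1−a)) = 2.50333 rad → d = 6371·c ≈ 15948.74 km.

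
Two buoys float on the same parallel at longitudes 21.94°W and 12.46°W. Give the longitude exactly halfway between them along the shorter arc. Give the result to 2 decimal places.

Signed shortest Δλ from -21.94° to -12.46° is +9.48°.
Midpoint longitude = -21.94° + (+9.48°)/2 = -21.94° + 4.74° = -17.20°.

17.20°W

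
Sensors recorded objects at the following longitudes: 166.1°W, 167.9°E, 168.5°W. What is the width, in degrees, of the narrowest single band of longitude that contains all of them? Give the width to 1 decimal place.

Sort the longitudes: -168.5°, -166.1°, +167.9°.
Eastward gaps between consecutive values (wrapping around): 2.4°, 334.0°, 23.6°.
Largest gap = 334.0° ⇒ minimal covering band is its complement: 360° − 334.0° = 26.0°.
Band runs from +167.9° eastward to -166.1°, crossing the antimeridian.

26.0°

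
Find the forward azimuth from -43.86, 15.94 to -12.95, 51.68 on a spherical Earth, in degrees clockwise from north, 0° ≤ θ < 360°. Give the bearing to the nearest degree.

Δλ = 51.68 − 15.94 = 35.74°.
θ = atan2( sin Δλ · cos φ₂ , cos φ₁ · sin φ₂ − sin φ₁ · cos φ₂ · cos Δλ )
  = atan2(0.56925, 0.38652) = 55.824° → normalised to [0°, 360°): 55.824°.

56°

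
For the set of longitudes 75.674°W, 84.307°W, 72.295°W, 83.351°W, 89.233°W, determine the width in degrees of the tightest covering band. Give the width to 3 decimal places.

16.938°

Sort the longitudes: -89.233°, -84.307°, -83.351°, -75.674°, -72.295°.
Eastward gaps between consecutive values (wrapping around): 4.926°, 0.956°, 7.677°, 3.379°, 343.062°.
Largest gap = 343.062° ⇒ minimal covering band is its complement: 360° − 343.062° = 16.938°.
Band runs from -89.233° eastward to -72.295°.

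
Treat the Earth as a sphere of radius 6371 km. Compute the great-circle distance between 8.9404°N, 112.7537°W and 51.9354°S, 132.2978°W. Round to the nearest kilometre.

7022 km

Δλ = -132.2978 − -112.7537 = -19.5441°.
Δφ = -51.9354 − 8.9404 = -60.8758°.
a = sin²(Δφ/2) + cos φ₁ · cos φ₂ · sin²(Δλ/2) = 0.274193.
c = 2·atan2(√a, √(1−a)) = 1.10222 rad → d = 6371·c ≈ 7022.27 km.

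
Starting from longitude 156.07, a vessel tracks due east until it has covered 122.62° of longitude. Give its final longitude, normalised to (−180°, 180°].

-81.31°

Start at +156.07°; shift +122.62° → +278.69°.
+278.69° lies outside (−180°, 180°]; subtract 360° → -81.31°.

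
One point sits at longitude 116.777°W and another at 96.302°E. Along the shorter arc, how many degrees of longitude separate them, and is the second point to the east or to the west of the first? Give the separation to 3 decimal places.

146.921° west

Raw difference: 96.302 − -116.777 = 213.079°.
Normalise into (−180°, 180°]: 213.079° − 360° = -146.921°.
Negative ⇒ the second point lies to the west; separation 146.921°.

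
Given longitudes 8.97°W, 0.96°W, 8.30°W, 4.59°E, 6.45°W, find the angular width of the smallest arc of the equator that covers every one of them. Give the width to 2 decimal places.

13.56°

Sort the longitudes: -8.97°, -8.30°, -6.45°, -0.96°, +4.59°.
Eastward gaps between consecutive values (wrapping around): 0.67°, 1.85°, 5.49°, 5.55°, 346.44°.
Largest gap = 346.44° ⇒ minimal covering band is its complement: 360° − 346.44° = 13.56°.
Band runs from -8.97° eastward to +4.59°.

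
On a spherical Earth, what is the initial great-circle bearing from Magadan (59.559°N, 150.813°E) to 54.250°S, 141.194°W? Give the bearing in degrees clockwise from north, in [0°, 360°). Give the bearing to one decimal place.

137.9°

Δλ = -141.194 − 150.813 = -292.007°; wrapped into (−180°, 180°]: 67.993°.
θ = atan2( sin Δλ · cos φ₂ , cos φ₁ · sin φ₂ − sin φ₁ · cos φ₂ · cos Δλ )
  = atan2(0.54168, -0.59994) = 137.921° → normalised to [0°, 360°): 137.921°.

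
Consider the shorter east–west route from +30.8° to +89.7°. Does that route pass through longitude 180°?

Signed shortest Δλ = ((89.7 − 30.8 + 180) mod 360) − 180 = 58.9°.
Going east by 58.9° from +30.8° reaches +89.7° without touching 180°.

No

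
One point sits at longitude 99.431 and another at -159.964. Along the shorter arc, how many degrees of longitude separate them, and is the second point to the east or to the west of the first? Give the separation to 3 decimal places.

Raw difference: -159.964 − 99.431 = -259.395°.
Normalise into (−180°, 180°]: -259.395° + 360° = 100.605°.
Positive ⇒ the second point lies to the east; separation 100.605°.

100.605° east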